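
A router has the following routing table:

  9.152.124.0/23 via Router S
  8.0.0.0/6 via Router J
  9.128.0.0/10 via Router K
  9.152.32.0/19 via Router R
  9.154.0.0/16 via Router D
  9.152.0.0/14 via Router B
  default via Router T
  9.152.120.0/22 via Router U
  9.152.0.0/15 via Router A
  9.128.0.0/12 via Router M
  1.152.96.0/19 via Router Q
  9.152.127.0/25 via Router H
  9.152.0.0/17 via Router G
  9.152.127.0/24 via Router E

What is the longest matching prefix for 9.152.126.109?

Entries matching 9.152.126.109:
  0.0.0.0/0 (default, matches everything)
  8.0.0.0/6 (8.0.0.0 - 11.255.255.255)
  9.128.0.0/10 (9.128.0.0 - 9.191.255.255)
  9.152.0.0/14 (9.152.0.0 - 9.155.255.255)
  9.152.0.0/15 (9.152.0.0 - 9.153.255.255)
  9.152.0.0/17 (9.152.0.0 - 9.152.127.255)
Most specific is 9.152.0.0/17.

9.152.0.0/17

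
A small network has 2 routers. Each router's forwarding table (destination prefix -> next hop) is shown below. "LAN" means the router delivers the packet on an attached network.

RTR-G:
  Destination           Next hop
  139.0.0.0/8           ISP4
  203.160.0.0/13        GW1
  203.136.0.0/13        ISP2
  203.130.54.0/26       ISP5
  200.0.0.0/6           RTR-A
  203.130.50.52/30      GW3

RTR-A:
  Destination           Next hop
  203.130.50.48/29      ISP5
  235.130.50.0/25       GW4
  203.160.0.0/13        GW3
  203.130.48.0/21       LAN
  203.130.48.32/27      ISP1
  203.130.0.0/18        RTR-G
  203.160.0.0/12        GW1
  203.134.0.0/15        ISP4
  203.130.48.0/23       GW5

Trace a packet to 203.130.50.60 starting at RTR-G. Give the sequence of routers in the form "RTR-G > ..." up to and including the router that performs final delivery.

At RTR-G: longest match for 203.130.50.60 is 200.0.0.0/6 -> RTR-A
At RTR-A: longest match for 203.130.50.60 is 203.130.48.0/21 -> LAN

RTR-G > RTR-A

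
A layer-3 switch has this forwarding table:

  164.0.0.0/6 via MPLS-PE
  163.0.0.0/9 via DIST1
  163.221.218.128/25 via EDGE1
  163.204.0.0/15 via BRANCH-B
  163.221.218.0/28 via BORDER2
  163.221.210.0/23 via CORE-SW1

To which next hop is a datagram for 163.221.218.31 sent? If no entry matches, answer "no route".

No entry's prefix contains 163.221.218.31; there is no default route.

no route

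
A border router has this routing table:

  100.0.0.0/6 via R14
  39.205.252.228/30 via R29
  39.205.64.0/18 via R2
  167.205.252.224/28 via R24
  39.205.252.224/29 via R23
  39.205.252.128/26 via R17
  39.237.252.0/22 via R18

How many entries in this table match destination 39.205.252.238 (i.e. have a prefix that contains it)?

0

No listed prefix contains 39.205.252.238.
Total matching entries: 0.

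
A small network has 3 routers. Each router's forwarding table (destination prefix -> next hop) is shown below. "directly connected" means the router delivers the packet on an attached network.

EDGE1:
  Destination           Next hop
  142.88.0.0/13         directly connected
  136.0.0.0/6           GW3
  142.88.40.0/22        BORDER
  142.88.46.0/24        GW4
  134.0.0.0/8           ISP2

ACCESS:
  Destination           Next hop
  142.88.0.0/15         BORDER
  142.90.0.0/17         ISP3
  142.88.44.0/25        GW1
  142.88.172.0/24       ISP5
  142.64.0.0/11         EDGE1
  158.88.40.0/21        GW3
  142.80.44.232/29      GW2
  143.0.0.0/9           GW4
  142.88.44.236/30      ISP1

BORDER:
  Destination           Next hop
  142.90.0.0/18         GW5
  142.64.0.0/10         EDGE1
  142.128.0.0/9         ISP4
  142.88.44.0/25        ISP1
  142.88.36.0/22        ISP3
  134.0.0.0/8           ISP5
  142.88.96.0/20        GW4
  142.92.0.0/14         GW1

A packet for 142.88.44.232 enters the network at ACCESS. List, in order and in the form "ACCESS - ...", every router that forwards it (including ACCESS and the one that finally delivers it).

At ACCESS: longest match for 142.88.44.232 is 142.88.0.0/15 -> BORDER
At BORDER: longest match for 142.88.44.232 is 142.64.0.0/10 -> EDGE1
At EDGE1: longest match for 142.88.44.232 is 142.88.0.0/13 -> directly connected

ACCESS - BORDER - EDGE1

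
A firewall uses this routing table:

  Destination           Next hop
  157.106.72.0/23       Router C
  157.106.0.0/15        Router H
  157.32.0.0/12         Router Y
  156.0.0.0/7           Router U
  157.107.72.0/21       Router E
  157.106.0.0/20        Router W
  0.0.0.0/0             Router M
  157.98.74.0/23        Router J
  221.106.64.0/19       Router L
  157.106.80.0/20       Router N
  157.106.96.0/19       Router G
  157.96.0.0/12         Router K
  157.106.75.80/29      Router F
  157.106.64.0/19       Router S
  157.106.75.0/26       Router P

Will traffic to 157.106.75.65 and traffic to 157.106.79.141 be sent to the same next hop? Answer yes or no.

yes

157.106.75.65: longest match 157.106.64.0/19 -> Router S
157.106.79.141: longest match 157.106.64.0/19 -> Router S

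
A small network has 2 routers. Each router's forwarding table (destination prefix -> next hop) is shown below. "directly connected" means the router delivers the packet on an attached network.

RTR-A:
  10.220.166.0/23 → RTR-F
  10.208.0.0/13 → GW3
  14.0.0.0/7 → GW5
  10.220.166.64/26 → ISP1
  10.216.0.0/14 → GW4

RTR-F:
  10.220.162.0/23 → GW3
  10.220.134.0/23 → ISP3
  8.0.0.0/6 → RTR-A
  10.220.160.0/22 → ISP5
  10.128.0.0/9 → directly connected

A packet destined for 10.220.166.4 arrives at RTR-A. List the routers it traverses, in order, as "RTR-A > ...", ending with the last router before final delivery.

At RTR-A: longest match for 10.220.166.4 is 10.220.166.0/23 -> RTR-F
At RTR-F: longest match for 10.220.166.4 is 10.128.0.0/9 -> directly connected

RTR-A > RTR-F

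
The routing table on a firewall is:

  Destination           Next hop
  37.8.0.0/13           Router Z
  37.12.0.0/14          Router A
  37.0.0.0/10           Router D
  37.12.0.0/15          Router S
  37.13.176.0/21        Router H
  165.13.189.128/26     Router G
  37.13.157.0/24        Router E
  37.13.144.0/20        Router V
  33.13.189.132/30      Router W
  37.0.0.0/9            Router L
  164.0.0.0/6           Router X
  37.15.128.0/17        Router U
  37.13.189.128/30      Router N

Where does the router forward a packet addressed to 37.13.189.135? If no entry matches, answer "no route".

Routes whose prefix contains 37.13.189.135:
  37.0.0.0/9 (37.0.0.0 - 37.127.255.255) -> Router L
  37.0.0.0/10 (37.0.0.0 - 37.63.255.255) -> Router D
  37.8.0.0/13 (37.8.0.0 - 37.15.255.255) -> Router Z
  37.12.0.0/14 (37.12.0.0 - 37.15.255.255) -> Router A
  37.12.0.0/15 (37.12.0.0 - 37.13.255.255) -> Router S
More-specific entries that do NOT match:
  33.13.189.132/30 (33.13.189.132 - 33.13.189.135) does not contain 37.13.189.135
  37.13.189.128/30 (37.13.189.128 - 37.13.189.131) does not contain 37.13.189.135
  165.13.189.128/26 (165.13.189.128 - 165.13.189.191) does not contain 37.13.189.135
  37.13.157.0/24 (37.13.157.0 - 37.13.157.255) does not contain 37.13.189.135
  37.13.176.0/21 (37.13.176.0 - 37.13.183.255) does not contain 37.13.189.135
  37.13.144.0/20 (37.13.144.0 - 37.13.159.255) does not contain 37.13.189.135
  37.15.128.0/17 (37.15.128.0 - 37.15.255.255) does not contain 37.13.189.135
Longest matching prefix is /15 -> next hop Router S.

Router S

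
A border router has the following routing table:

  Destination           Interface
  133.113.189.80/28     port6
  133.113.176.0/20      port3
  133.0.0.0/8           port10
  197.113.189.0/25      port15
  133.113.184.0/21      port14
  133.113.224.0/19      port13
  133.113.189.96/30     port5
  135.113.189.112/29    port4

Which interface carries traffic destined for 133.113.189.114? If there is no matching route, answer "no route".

Routes whose prefix contains 133.113.189.114:
  133.0.0.0/8 (133.0.0.0 - 133.255.255.255) -> port10
  133.113.176.0/20 (133.113.176.0 - 133.113.191.255) -> port3
  133.113.184.0/21 (133.113.184.0 - 133.113.191.255) -> port14
More-specific entries that do NOT match:
  133.113.189.96/30 (133.113.189.96 - 133.113.189.99) does not contain 133.113.189.114
  135.113.189.112/29 (135.113.189.112 - 135.113.189.119) does not contain 133.113.189.114
  133.113.189.80/28 (133.113.189.80 - 133.113.189.95) does not contain 133.113.189.114
  197.113.189.0/25 (197.113.189.0 - 197.113.189.127) does not contain 133.113.189.114
Longest matching prefix is /21 -> interface port14.

port14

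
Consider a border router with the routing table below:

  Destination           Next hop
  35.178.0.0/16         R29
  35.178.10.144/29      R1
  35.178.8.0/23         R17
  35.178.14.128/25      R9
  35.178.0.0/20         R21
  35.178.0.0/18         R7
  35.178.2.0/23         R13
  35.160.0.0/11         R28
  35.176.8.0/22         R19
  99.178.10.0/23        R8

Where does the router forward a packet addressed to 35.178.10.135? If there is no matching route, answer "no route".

Routes whose prefix contains 35.178.10.135:
  35.160.0.0/11 (35.160.0.0 - 35.191.255.255) -> R28
  35.178.0.0/16 (35.178.0.0 - 35.178.255.255) -> R29
  35.178.0.0/18 (35.178.0.0 - 35.178.63.255) -> R7
  35.178.0.0/20 (35.178.0.0 - 35.178.15.255) -> R21
More-specific entries that do NOT match:
  35.178.10.144/29 (35.178.10.144 - 35.178.10.151) does not contain 35.178.10.135
  35.178.14.128/25 (35.178.14.128 - 35.178.14.255) does not contain 35.178.10.135
  35.178.8.0/23 (35.178.8.0 - 35.178.9.255) does not contain 35.178.10.135
  35.178.2.0/23 (35.178.2.0 - 35.178.3.255) does not contain 35.178.10.135
  99.178.10.0/23 (99.178.10.0 - 99.178.11.255) does not contain 35.178.10.135
  35.176.8.0/22 (35.176.8.0 - 35.176.11.255) does not contain 35.178.10.135
Longest matching prefix is /20 -> next hop R21.

R21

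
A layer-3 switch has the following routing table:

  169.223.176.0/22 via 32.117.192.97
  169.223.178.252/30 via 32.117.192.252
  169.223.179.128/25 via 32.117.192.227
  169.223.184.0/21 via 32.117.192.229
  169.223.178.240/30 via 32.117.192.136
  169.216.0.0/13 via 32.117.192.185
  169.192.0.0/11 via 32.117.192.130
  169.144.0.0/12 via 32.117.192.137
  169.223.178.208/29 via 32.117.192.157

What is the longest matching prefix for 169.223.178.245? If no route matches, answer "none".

Entries matching 169.223.178.245:
  169.192.0.0/11 (169.192.0.0 - 169.223.255.255)
  169.216.0.0/13 (169.216.0.0 - 169.223.255.255)
  169.223.176.0/22 (169.223.176.0 - 169.223.179.255)
Most specific is 169.223.176.0/22.

169.223.176.0/22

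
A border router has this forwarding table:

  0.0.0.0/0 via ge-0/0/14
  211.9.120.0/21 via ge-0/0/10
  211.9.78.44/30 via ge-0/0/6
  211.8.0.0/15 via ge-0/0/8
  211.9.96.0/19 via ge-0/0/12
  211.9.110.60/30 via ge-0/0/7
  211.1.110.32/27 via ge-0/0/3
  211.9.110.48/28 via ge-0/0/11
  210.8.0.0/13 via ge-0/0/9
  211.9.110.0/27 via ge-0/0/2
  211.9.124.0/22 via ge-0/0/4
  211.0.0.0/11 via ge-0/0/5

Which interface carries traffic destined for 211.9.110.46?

ge-0/0/12

Routes whose prefix contains 211.9.110.46:
  0.0.0.0/0 (default, matches everything) -> ge-0/0/14
  211.0.0.0/11 (211.0.0.0 - 211.31.255.255) -> ge-0/0/5
  211.8.0.0/15 (211.8.0.0 - 211.9.255.255) -> ge-0/0/8
  211.9.96.0/19 (211.9.96.0 - 211.9.127.255) -> ge-0/0/12
More-specific entries that do NOT match:
  211.9.78.44/30 (211.9.78.44 - 211.9.78.47) does not contain 211.9.110.46
  211.9.110.60/30 (211.9.110.60 - 211.9.110.63) does not contain 211.9.110.46
  211.9.110.48/28 (211.9.110.48 - 211.9.110.63) does not contain 211.9.110.46
  211.1.110.32/27 (211.1.110.32 - 211.1.110.63) does not contain 211.9.110.46
  211.9.110.0/27 (211.9.110.0 - 211.9.110.31) does not contain 211.9.110.46
  211.9.124.0/22 (211.9.124.0 - 211.9.127.255) does not contain 211.9.110.46
  211.9.120.0/21 (211.9.120.0 - 211.9.127.255) does not contain 211.9.110.46
Longest matching prefix is /19 -> interface ge-0/0/12.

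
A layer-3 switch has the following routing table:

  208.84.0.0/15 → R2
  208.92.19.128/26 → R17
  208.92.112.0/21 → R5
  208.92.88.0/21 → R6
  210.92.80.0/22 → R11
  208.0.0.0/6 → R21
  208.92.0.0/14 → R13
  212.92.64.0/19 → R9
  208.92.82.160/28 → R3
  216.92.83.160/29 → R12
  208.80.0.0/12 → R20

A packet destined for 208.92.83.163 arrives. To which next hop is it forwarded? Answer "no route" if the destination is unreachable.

Routes whose prefix contains 208.92.83.163:
  208.0.0.0/6 (208.0.0.0 - 211.255.255.255) -> R21
  208.80.0.0/12 (208.80.0.0 - 208.95.255.255) -> R20
  208.92.0.0/14 (208.92.0.0 - 208.95.255.255) -> R13
More-specific entries that do NOT match:
  216.92.83.160/29 (216.92.83.160 - 216.92.83.167) does not contain 208.92.83.163
  208.92.82.160/28 (208.92.82.160 - 208.92.82.175) does not contain 208.92.83.163
  208.92.19.128/26 (208.92.19.128 - 208.92.19.191) does not contain 208.92.83.163
  210.92.80.0/22 (210.92.80.0 - 210.92.83.255) does not contain 208.92.83.163
  208.92.112.0/21 (208.92.112.0 - 208.92.119.255) does not contain 208.92.83.163
  208.92.88.0/21 (208.92.88.0 - 208.92.95.255) does not contain 208.92.83.163
  212.92.64.0/19 (212.92.64.0 - 212.92.95.255) does not contain 208.92.83.163
  208.84.0.0/15 (208.84.0.0 - 208.85.255.255) does not contain 208.92.83.163
Longest matching prefix is /14 -> next hop R13.

R13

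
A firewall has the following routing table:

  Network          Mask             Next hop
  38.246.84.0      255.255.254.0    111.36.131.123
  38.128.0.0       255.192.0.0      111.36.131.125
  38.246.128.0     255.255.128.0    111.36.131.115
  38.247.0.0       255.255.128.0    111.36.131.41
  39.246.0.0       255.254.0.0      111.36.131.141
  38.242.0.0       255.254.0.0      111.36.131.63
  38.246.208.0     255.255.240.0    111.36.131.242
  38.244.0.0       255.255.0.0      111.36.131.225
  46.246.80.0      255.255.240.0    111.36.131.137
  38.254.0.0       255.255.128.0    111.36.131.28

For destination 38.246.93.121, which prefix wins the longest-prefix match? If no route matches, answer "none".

38.246.93.121 is outside every listed prefix and there is no default route.

none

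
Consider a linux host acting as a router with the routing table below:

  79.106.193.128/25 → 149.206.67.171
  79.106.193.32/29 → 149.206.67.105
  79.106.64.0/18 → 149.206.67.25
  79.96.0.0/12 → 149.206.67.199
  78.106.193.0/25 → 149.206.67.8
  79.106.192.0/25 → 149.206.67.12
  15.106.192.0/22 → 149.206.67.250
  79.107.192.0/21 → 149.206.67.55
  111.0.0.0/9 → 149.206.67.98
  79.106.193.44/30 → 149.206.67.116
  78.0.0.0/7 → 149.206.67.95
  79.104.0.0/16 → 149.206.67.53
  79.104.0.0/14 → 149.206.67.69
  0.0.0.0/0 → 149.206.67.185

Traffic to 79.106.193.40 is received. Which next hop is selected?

149.206.67.69

Routes whose prefix contains 79.106.193.40:
  0.0.0.0/0 (default, matches everything) -> 149.206.67.185
  78.0.0.0/7 (78.0.0.0 - 79.255.255.255) -> 149.206.67.95
  79.96.0.0/12 (79.96.0.0 - 79.111.255.255) -> 149.206.67.199
  79.104.0.0/14 (79.104.0.0 - 79.107.255.255) -> 149.206.67.69
More-specific entries that do NOT match:
  79.106.193.44/30 (79.106.193.44 - 79.106.193.47) does not contain 79.106.193.40
  79.106.193.32/29 (79.106.193.32 - 79.106.193.39) does not contain 79.106.193.40
  79.106.193.128/25 (79.106.193.128 - 79.106.193.255) does not contain 79.106.193.40
  78.106.193.0/25 (78.106.193.0 - 78.106.193.127) does not contain 79.106.193.40
  79.106.192.0/25 (79.106.192.0 - 79.106.192.127) does not contain 79.106.193.40
  15.106.192.0/22 (15.106.192.0 - 15.106.195.255) does not contain 79.106.193.40
  79.107.192.0/21 (79.107.192.0 - 79.107.199.255) does not contain 79.106.193.40
  79.106.64.0/18 (79.106.64.0 - 79.106.127.255) does not contain 79.106.193.40
  79.104.0.0/16 (79.104.0.0 - 79.104.255.255) does not contain 79.106.193.40
Longest matching prefix is /14 -> next hop 149.206.67.69.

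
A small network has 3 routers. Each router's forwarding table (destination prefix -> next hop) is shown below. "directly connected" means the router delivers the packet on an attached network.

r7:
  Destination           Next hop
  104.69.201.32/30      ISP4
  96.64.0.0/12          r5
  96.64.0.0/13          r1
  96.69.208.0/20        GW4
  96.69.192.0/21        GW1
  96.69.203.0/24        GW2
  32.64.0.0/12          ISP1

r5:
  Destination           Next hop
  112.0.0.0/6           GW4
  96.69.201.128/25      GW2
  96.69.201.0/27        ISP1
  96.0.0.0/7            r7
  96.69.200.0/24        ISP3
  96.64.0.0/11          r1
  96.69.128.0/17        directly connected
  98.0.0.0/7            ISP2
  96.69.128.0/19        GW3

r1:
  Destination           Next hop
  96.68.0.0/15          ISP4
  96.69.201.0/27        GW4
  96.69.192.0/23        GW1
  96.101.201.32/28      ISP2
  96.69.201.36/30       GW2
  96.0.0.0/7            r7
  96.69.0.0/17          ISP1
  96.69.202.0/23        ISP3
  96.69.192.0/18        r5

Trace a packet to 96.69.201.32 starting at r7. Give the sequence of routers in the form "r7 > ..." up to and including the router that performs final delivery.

At r7: longest match for 96.69.201.32 is 96.64.0.0/13 -> r1
At r1: longest match for 96.69.201.32 is 96.69.192.0/18 -> r5
At r5: longest match for 96.69.201.32 is 96.69.128.0/17 -> directly connected

r7 > r1 > r5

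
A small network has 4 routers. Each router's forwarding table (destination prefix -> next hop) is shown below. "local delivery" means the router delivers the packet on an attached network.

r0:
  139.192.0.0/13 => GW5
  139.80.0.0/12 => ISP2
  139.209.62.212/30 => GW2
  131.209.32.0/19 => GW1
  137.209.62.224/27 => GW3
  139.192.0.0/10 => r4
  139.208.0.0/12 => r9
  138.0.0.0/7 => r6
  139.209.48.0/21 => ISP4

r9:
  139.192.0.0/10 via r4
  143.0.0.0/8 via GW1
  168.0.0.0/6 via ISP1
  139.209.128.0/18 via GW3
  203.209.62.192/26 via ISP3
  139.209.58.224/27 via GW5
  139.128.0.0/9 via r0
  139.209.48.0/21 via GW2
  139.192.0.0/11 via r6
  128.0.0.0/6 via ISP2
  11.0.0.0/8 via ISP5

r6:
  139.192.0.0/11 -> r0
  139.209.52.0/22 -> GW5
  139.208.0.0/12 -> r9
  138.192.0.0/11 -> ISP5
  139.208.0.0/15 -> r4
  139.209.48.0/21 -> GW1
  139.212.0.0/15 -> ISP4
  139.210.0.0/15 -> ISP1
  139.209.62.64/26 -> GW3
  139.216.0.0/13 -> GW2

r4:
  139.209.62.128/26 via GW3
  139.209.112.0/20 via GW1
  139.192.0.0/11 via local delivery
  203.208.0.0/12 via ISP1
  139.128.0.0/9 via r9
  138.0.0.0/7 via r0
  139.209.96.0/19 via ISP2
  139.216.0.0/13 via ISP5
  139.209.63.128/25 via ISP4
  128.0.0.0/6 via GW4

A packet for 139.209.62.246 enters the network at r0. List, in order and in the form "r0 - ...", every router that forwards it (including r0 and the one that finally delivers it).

r0 - r9 - r6 - r4

At r0: longest match for 139.209.62.246 is 139.208.0.0/12 -> r9
At r9: longest match for 139.209.62.246 is 139.192.0.0/11 -> r6
At r6: longest match for 139.209.62.246 is 139.208.0.0/15 -> r4
At r4: longest match for 139.209.62.246 is 139.192.0.0/11 -> local delivery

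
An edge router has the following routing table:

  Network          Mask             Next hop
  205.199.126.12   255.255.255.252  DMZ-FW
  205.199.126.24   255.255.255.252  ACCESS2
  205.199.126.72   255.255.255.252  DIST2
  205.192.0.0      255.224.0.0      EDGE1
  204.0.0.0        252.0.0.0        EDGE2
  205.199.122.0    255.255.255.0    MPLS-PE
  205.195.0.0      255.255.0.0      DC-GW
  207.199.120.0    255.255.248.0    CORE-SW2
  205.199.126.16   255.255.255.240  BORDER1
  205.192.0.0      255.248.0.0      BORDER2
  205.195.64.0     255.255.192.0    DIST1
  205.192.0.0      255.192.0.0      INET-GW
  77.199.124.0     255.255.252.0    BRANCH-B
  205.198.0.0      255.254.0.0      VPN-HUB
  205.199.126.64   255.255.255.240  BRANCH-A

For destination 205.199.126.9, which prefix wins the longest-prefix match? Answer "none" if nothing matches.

Entries matching 205.199.126.9:
  204.0.0.0/6 (204.0.0.0 - 207.255.255.255)
  205.192.0.0/10 (205.192.0.0 - 205.255.255.255)
  205.192.0.0/11 (205.192.0.0 - 205.223.255.255)
  205.192.0.0/13 (205.192.0.0 - 205.199.255.255)
  205.198.0.0/15 (205.198.0.0 - 205.199.255.255)
Most specific is 205.198.0.0/15.

205.198.0.0/15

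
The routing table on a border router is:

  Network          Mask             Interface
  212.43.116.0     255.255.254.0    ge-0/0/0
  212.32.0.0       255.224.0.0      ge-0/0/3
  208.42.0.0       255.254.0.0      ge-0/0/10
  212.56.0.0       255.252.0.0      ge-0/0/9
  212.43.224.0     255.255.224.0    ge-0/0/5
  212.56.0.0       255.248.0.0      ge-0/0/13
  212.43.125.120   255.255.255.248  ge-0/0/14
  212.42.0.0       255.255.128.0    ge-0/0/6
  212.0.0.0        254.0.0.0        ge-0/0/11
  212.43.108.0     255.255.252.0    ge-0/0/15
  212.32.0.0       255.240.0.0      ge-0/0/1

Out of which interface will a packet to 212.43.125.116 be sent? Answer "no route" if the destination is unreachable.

ge-0/0/1

Routes whose prefix contains 212.43.125.116:
  212.0.0.0/7 (212.0.0.0 - 213.255.255.255) -> ge-0/0/11
  212.32.0.0/11 (212.32.0.0 - 212.63.255.255) -> ge-0/0/3
  212.32.0.0/12 (212.32.0.0 - 212.47.255.255) -> ge-0/0/1
More-specific entries that do NOT match:
  212.43.125.120/29 (212.43.125.120 - 212.43.125.127) does not contain 212.43.125.116
  212.43.116.0/23 (212.43.116.0 - 212.43.117.255) does not contain 212.43.125.116
  212.43.108.0/22 (212.43.108.0 - 212.43.111.255) does not contain 212.43.125.116
  212.43.224.0/19 (212.43.224.0 - 212.43.255.255) does not contain 212.43.125.116
  212.42.0.0/17 (212.42.0.0 - 212.42.127.255) does not contain 212.43.125.116
  208.42.0.0/15 (208.42.0.0 - 208.43.255.255) does not contain 212.43.125.116
  212.56.0.0/14 (212.56.0.0 - 212.59.255.255) does not contain 212.43.125.116
  212.56.0.0/13 (212.56.0.0 - 212.63.255.255) does not contain 212.43.125.116
Longest matching prefix is /12 -> interface ge-0/0/1.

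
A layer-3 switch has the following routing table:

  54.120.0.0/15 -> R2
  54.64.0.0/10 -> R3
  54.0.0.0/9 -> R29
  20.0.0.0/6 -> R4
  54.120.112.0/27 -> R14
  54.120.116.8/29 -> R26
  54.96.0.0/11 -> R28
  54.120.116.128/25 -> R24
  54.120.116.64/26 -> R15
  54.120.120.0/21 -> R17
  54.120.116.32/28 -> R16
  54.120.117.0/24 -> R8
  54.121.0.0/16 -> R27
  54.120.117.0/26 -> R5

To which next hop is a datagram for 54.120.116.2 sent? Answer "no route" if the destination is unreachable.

R2

Routes whose prefix contains 54.120.116.2:
  54.0.0.0/9 (54.0.0.0 - 54.127.255.255) -> R29
  54.64.0.0/10 (54.64.0.0 - 54.127.255.255) -> R3
  54.96.0.0/11 (54.96.0.0 - 54.127.255.255) -> R28
  54.120.0.0/15 (54.120.0.0 - 54.121.255.255) -> R2
More-specific entries that do NOT match:
  54.120.116.8/29 (54.120.116.8 - 54.120.116.15) does not contain 54.120.116.2
  54.120.116.32/28 (54.120.116.32 - 54.120.116.47) does not contain 54.120.116.2
  54.120.112.0/27 (54.120.112.0 - 54.120.112.31) does not contain 54.120.116.2
  54.120.116.64/26 (54.120.116.64 - 54.120.116.127) does not contain 54.120.116.2
  54.120.117.0/26 (54.120.117.0 - 54.120.117.63) does not contain 54.120.116.2
  54.120.116.128/25 (54.120.116.128 - 54.120.116.255) does not contain 54.120.116.2
  54.120.117.0/24 (54.120.117.0 - 54.120.117.255) does not contain 54.120.116.2
  54.120.120.0/21 (54.120.120.0 - 54.120.127.255) does not contain 54.120.116.2
  54.121.0.0/16 (54.121.0.0 - 54.121.255.255) does not contain 54.120.116.2
Longest matching prefix is /15 -> next hop R2.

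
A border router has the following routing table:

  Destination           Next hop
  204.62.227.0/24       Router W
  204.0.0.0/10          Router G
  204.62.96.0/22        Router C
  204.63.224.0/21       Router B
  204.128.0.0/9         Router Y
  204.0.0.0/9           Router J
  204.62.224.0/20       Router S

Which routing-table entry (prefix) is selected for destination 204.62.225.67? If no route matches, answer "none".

Entries matching 204.62.225.67:
  204.0.0.0/9 (204.0.0.0 - 204.127.255.255)
  204.0.0.0/10 (204.0.0.0 - 204.63.255.255)
  204.62.224.0/20 (204.62.224.0 - 204.62.239.255)
Most specific is 204.62.224.0/20.

204.62.224.0/20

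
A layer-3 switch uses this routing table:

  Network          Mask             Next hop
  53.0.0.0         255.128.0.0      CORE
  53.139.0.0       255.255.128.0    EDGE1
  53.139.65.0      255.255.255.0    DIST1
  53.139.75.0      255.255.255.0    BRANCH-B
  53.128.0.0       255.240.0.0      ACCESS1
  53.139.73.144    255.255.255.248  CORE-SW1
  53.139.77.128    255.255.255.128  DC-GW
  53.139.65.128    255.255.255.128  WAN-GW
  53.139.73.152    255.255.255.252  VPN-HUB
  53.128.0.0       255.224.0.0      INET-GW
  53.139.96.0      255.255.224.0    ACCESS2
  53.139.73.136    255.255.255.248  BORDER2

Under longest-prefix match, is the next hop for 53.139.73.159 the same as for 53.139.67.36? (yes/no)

yes

53.139.73.159: longest match 53.139.0.0/17 -> EDGE1
53.139.67.36: longest match 53.139.0.0/17 -> EDGE1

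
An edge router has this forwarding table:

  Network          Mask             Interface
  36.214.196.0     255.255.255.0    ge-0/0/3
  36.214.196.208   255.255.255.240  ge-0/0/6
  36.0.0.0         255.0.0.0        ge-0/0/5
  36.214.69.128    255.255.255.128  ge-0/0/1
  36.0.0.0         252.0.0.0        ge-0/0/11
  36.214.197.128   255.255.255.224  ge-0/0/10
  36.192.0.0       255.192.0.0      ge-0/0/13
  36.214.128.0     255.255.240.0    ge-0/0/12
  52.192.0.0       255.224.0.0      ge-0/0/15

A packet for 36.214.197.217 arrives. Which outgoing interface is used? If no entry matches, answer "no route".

ge-0/0/13

Routes whose prefix contains 36.214.197.217:
  36.0.0.0/6 (36.0.0.0 - 39.255.255.255) -> ge-0/0/11
  36.0.0.0/8 (36.0.0.0 - 36.255.255.255) -> ge-0/0/5
  36.192.0.0/10 (36.192.0.0 - 36.255.255.255) -> ge-0/0/13
More-specific entries that do NOT match:
  36.214.196.208/28 (36.214.196.208 - 36.214.196.223) does not contain 36.214.197.217
  36.214.197.128/27 (36.214.197.128 - 36.214.197.159) does not contain 36.214.197.217
  36.214.69.128/25 (36.214.69.128 - 36.214.69.255) does not contain 36.214.197.217
  36.214.196.0/24 (36.214.196.0 - 36.214.196.255) does not contain 36.214.197.217
  36.214.128.0/20 (36.214.128.0 - 36.214.143.255) does not contain 36.214.197.217
  52.192.0.0/11 (52.192.0.0 - 52.223.255.255) does not contain 36.214.197.217
Longest matching prefix is /10 -> interface ge-0/0/13.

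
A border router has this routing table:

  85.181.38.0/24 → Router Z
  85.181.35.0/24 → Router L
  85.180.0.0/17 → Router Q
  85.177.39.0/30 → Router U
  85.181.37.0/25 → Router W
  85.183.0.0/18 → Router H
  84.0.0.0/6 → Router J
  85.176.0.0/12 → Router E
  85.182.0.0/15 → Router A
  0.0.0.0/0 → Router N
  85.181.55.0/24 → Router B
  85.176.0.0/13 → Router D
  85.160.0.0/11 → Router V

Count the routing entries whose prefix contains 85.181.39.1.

Prefixes containing 85.181.39.1:
  0.0.0.0/0 (default, matches everything)
  84.0.0.0/6 (84.0.0.0 - 87.255.255.255)
  85.160.0.0/11 (85.160.0.0 - 85.191.255.255)
  85.176.0.0/12 (85.176.0.0 - 85.191.255.255)
  85.176.0.0/13 (85.176.0.0 - 85.183.255.255)
Total matching entries: 5.

5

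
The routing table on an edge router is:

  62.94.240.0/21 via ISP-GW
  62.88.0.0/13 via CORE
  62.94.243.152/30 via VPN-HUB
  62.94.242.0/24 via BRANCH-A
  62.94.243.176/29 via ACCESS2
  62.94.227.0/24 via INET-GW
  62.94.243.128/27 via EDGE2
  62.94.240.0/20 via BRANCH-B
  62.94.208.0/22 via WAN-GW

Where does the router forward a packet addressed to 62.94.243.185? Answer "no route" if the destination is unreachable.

Routes whose prefix contains 62.94.243.185:
  62.88.0.0/13 (62.88.0.0 - 62.95.255.255) -> CORE
  62.94.240.0/20 (62.94.240.0 - 62.94.255.255) -> BRANCH-B
  62.94.240.0/21 (62.94.240.0 - 62.94.247.255) -> ISP-GW
More-specific entries that do NOT match:
  62.94.243.152/30 (62.94.243.152 - 62.94.243.155) does not contain 62.94.243.185
  62.94.243.176/29 (62.94.243.176 - 62.94.243.183) does not contain 62.94.243.185
  62.94.243.128/27 (62.94.243.128 - 62.94.243.159) does not contain 62.94.243.185
  62.94.242.0/24 (62.94.242.0 - 62.94.242.255) does not contain 62.94.243.185
  62.94.227.0/24 (62.94.227.0 - 62.94.227.255) does not contain 62.94.243.185
  62.94.208.0/22 (62.94.208.0 - 62.94.211.255) does not contain 62.94.243.185
Longest matching prefix is /21 -> next hop ISP-GW.

ISP-GW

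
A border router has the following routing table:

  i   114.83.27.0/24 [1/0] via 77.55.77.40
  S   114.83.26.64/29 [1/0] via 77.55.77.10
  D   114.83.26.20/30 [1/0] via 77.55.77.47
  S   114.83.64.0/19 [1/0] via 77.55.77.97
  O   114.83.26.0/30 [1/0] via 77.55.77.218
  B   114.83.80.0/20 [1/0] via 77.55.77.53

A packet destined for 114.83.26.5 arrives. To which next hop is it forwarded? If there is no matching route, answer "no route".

no route

No entry's prefix contains 114.83.26.5; there is no default route.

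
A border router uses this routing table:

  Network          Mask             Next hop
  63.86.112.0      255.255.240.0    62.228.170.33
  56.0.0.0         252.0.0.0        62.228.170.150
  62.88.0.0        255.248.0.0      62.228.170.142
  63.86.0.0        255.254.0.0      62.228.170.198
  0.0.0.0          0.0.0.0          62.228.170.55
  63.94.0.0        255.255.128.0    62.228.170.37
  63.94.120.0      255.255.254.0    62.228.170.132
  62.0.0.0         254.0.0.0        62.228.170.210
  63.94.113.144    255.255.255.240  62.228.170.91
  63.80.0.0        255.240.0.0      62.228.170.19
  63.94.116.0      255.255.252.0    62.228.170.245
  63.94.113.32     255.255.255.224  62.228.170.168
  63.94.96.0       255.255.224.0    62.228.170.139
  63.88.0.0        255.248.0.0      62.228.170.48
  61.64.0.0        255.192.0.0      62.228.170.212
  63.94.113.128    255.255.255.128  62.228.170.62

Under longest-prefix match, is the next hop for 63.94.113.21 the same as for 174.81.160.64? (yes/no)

no

63.94.113.21: longest match 63.94.96.0/19 -> 62.228.170.139
174.81.160.64: longest match 0.0.0.0/0 -> 62.228.170.55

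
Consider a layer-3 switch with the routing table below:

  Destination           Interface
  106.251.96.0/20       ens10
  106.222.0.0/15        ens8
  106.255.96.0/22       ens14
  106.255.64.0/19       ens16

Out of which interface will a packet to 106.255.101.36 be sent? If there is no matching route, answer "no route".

no route

No entry's prefix contains 106.255.101.36; there is no default route.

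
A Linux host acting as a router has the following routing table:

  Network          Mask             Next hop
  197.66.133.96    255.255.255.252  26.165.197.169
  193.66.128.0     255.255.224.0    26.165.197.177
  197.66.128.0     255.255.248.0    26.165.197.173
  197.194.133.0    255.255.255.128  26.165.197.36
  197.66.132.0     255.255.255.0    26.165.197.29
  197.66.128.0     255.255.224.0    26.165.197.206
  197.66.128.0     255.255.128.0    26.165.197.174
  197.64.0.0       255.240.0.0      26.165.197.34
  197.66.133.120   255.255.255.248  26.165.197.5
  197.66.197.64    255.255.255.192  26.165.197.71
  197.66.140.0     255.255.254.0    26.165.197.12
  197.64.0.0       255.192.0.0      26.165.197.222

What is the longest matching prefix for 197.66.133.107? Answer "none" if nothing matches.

197.66.128.0/21

Entries matching 197.66.133.107:
  197.64.0.0/10 (197.64.0.0 - 197.127.255.255)
  197.64.0.0/12 (197.64.0.0 - 197.79.255.255)
  197.66.128.0/17 (197.66.128.0 - 197.66.255.255)
  197.66.128.0/19 (197.66.128.0 - 197.66.159.255)
  197.66.128.0/21 (197.66.128.0 - 197.66.135.255)
Most specific is 197.66.128.0/21.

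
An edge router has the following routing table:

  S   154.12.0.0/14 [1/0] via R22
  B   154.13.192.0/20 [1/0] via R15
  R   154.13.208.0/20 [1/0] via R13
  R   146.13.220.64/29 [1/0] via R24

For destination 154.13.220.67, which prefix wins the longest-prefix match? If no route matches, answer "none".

Entries matching 154.13.220.67:
  154.12.0.0/14 (154.12.0.0 - 154.15.255.255)
  154.13.208.0/20 (154.13.208.0 - 154.13.223.255)
Most specific is 154.13.208.0/20.

154.13.208.0/20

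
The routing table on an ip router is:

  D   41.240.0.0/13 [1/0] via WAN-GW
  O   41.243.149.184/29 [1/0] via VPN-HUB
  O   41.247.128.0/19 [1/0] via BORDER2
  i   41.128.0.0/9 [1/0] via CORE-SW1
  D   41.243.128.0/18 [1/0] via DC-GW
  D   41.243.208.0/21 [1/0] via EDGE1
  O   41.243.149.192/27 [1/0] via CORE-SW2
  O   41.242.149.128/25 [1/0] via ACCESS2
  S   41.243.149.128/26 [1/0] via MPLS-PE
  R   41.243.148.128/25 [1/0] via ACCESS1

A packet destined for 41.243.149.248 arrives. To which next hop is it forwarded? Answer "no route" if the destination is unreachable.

Routes whose prefix contains 41.243.149.248:
  41.128.0.0/9 (41.128.0.0 - 41.255.255.255) -> CORE-SW1
  41.240.0.0/13 (41.240.0.0 - 41.247.255.255) -> WAN-GW
  41.243.128.0/18 (41.243.128.0 - 41.243.191.255) -> DC-GW
More-specific entries that do NOT match:
  41.243.149.184/29 (41.243.149.184 - 41.243.149.191) does not contain 41.243.149.248
  41.243.149.192/27 (41.243.149.192 - 41.243.149.223) does not contain 41.243.149.248
  41.243.149.128/26 (41.243.149.128 - 41.243.149.191) does not contain 41.243.149.248
  41.242.149.128/25 (41.242.149.128 - 41.242.149.255) does not contain 41.243.149.248
  41.243.148.128/25 (41.243.148.128 - 41.243.148.255) does not contain 41.243.149.248
  41.243.208.0/21 (41.243.208.0 - 41.243.215.255) does not contain 41.243.149.248
  41.247.128.0/19 (41.247.128.0 - 41.247.159.255) does not contain 41.243.149.248
Longest matching prefix is /18 -> next hop DC-GW.

DC-GW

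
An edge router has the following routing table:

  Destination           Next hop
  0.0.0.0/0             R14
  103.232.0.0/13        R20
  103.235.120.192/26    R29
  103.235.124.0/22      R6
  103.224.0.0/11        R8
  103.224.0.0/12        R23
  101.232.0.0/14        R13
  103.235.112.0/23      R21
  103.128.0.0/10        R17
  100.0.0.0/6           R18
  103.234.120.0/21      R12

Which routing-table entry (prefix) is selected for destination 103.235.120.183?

Entries matching 103.235.120.183:
  0.0.0.0/0 (default, matches everything)
  100.0.0.0/6 (100.0.0.0 - 103.255.255.255)
  103.224.0.0/11 (103.224.0.0 - 103.255.255.255)
  103.224.0.0/12 (103.224.0.0 - 103.239.255.255)
  103.232.0.0/13 (103.232.0.0 - 103.239.255.255)
Most specific is 103.232.0.0/13.

103.232.0.0/13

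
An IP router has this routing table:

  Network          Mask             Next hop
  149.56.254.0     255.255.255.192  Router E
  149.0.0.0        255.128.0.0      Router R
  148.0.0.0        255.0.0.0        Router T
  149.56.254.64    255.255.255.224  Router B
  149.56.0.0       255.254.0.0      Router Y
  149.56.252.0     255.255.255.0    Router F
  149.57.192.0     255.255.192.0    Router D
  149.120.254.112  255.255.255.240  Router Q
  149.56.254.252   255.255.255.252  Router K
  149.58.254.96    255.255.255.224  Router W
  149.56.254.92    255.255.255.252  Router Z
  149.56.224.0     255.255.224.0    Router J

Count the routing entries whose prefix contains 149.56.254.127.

3

Prefixes containing 149.56.254.127:
  149.0.0.0/9 (149.0.0.0 - 149.127.255.255)
  149.56.0.0/15 (149.56.0.0 - 149.57.255.255)
  149.56.224.0/19 (149.56.224.0 - 149.56.255.255)
Total matching entries: 3.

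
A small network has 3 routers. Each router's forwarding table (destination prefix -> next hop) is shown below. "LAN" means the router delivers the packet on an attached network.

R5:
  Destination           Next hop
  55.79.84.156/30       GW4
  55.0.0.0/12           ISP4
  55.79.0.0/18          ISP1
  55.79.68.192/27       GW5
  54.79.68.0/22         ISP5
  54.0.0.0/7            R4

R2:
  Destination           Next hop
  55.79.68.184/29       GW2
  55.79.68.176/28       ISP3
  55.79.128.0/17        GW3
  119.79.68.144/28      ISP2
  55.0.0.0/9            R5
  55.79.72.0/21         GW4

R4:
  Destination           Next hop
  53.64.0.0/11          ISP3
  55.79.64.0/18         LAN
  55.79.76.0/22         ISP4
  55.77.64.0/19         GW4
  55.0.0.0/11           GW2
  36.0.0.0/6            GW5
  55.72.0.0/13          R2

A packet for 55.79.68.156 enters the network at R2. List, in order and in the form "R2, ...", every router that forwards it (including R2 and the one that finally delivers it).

R2, R5, R4

At R2: longest match for 55.79.68.156 is 55.0.0.0/9 -> R5
At R5: longest match for 55.79.68.156 is 54.0.0.0/7 -> R4
At R4: longest match for 55.79.68.156 is 55.79.64.0/18 -> LAN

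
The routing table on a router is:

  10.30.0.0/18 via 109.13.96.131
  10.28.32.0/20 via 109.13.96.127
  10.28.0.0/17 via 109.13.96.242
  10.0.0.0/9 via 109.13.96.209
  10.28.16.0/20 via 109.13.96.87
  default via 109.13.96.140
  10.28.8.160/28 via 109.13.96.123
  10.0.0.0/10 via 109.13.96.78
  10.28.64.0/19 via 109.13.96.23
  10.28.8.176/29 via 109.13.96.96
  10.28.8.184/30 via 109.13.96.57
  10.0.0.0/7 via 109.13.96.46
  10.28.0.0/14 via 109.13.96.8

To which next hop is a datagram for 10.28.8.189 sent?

109.13.96.242

Routes whose prefix contains 10.28.8.189:
  0.0.0.0/0 (default, matches everything) -> 109.13.96.140
  10.0.0.0/7 (10.0.0.0 - 11.255.255.255) -> 109.13.96.46
  10.0.0.0/9 (10.0.0.0 - 10.127.255.255) -> 109.13.96.209
  10.0.0.0/10 (10.0.0.0 - 10.63.255.255) -> 109.13.96.78
  10.28.0.0/14 (10.28.0.0 - 10.31.255.255) -> 109.13.96.8
  10.28.0.0/17 (10.28.0.0 - 10.28.127.255) -> 109.13.96.242
More-specific entries that do NOT match:
  10.28.8.184/30 (10.28.8.184 - 10.28.8.187) does not contain 10.28.8.189
  10.28.8.176/29 (10.28.8.176 - 10.28.8.183) does not contain 10.28.8.189
  10.28.8.160/28 (10.28.8.160 - 10.28.8.175) does not contain 10.28.8.189
  10.28.32.0/20 (10.28.32.0 - 10.28.47.255) does not contain 10.28.8.189
  10.28.16.0/20 (10.28.16.0 - 10.28.31.255) does not contain 10.28.8.189
  10.28.64.0/19 (10.28.64.0 - 10.28.95.255) does not contain 10.28.8.189
  10.30.0.0/18 (10.30.0.0 - 10.30.63.255) does not contain 10.28.8.189
Longest matching prefix is /17 -> next hop 109.13.96.242.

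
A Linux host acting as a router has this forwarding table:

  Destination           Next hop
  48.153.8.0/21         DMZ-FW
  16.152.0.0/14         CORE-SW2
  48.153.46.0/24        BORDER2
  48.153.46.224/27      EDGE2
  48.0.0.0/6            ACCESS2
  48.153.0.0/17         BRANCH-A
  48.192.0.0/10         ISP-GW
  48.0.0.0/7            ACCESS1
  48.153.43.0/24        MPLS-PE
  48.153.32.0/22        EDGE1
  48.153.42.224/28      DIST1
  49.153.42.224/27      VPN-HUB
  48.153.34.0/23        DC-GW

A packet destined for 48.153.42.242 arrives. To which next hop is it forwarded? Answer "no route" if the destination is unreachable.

Routes whose prefix contains 48.153.42.242:
  48.0.0.0/6 (48.0.0.0 - 51.255.255.255) -> ACCESS2
  48.0.0.0/7 (48.0.0.0 - 49.255.255.255) -> ACCESS1
  48.153.0.0/17 (48.153.0.0 - 48.153.127.255) -> BRANCH-A
More-specific entries that do NOT match:
  48.153.42.224/28 (48.153.42.224 - 48.153.42.239) does not contain 48.153.42.242
  48.153.46.224/27 (48.153.46.224 - 48.153.46.255) does not contain 48.153.42.242
  49.153.42.224/27 (49.153.42.224 - 49.153.42.255) does not contain 48.153.42.242
  48.153.46.0/24 (48.153.46.0 - 48.153.46.255) does not contain 48.153.42.242
  48.153.43.0/24 (48.153.43.0 - 48.153.43.255) does not contain 48.153.42.242
  48.153.34.0/23 (48.153.34.0 - 48.153.35.255) does not contain 48.153.42.242
  48.153.32.0/22 (48.153.32.0 - 48.153.35.255) does not contain 48.153.42.242
  48.153.8.0/21 (48.153.8.0 - 48.153.15.255) does not contain 48.153.42.242
Longest matching prefix is /17 -> next hop BRANCH-A.

BRANCH-A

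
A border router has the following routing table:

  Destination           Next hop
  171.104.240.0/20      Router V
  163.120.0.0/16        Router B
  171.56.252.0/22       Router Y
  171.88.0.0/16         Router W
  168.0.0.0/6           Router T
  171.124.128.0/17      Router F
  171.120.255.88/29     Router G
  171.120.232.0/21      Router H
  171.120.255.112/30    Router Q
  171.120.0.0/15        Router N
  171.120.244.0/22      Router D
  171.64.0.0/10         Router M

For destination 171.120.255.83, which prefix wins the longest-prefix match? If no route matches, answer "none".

Entries matching 171.120.255.83:
  168.0.0.0/6 (168.0.0.0 - 171.255.255.255)
  171.64.0.0/10 (171.64.0.0 - 171.127.255.255)
  171.120.0.0/15 (171.120.0.0 - 171.121.255.255)
Most specific is 171.120.0.0/15.

171.120.0.0/15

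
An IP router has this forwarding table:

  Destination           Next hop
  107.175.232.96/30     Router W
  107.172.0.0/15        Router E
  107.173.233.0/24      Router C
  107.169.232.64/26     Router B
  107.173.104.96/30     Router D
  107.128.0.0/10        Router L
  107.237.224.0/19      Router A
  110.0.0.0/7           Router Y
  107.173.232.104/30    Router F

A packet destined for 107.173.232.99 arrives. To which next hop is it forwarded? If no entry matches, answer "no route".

Router E

Routes whose prefix contains 107.173.232.99:
  107.128.0.0/10 (107.128.0.0 - 107.191.255.255) -> Router L
  107.172.0.0/15 (107.172.0.0 - 107.173.255.255) -> Router E
More-specific entries that do NOT match:
  107.175.232.96/30 (107.175.232.96 - 107.175.232.99) does not contain 107.173.232.99
  107.173.104.96/30 (107.173.104.96 - 107.173.104.99) does not contain 107.173.232.99
  107.173.232.104/30 (107.173.232.104 - 107.173.232.107) does not contain 107.173.232.99
  107.169.232.64/26 (107.169.232.64 - 107.169.232.127) does not contain 107.173.232.99
  107.173.233.0/24 (107.173.233.0 - 107.173.233.255) does not contain 107.173.232.99
  107.237.224.0/19 (107.237.224.0 - 107.237.255.255) does not contain 107.173.232.99
Longest matching prefix is /15 -> next hop Router E.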